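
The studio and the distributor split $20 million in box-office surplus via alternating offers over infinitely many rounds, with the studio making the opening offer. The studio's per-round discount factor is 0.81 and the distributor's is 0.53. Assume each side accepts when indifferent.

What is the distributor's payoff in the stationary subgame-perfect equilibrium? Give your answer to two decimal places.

3.53

Let x be the studio's share when the studio proposes and y be the distributor's share when the distributor proposes.
The distributor accepts iff offered ≥ 0.53·y, so x = 20 − 0.53y. Symmetrically y = 20 − 0.81x.
Substituting: x = 20 − 0.53(20 − 0.81x), giving x(1 − 0.81·0.53) = 20(1 − 0.53).
So x = 20 × 0.47 / 0.5707 ≈ 16.4710, and the distributor receives 20 − x ≈ 3.5290.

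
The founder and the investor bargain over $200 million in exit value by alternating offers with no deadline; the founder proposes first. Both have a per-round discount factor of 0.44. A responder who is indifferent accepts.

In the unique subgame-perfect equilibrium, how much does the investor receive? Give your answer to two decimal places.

61.11

When the founder proposes, the investor accepts any offer worth at least 0.44 times what the investor would get by proposing next round; and vice versa.
This gives x = 200 − 0.44y and y = 200 − 0.44x, where x and y are each side's share when it proposes.
Hence (1 − 0.44·0.44)x = 200(1 − 0.44), i.e. 0.8064·x = 112.
x ≈ 138.8889; the investor's share is 200 − x ≈ 61.1111.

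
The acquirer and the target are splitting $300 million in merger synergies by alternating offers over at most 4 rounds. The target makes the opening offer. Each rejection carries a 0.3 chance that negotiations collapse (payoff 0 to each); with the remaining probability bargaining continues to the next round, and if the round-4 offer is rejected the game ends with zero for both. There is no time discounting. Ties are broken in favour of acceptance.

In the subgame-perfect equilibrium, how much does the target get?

134.1

Round 4 (the acquirer proposes): the target will accept anything ≥ 0, so the acquirer offers 0 and keeps 300.
Round 3 (the target proposes): rejecting gives the acquirer an expected 0.7 × 300 = 210. The target offers 210 and keeps 300 − 210 = 90.
Round 2 (the acquirer proposes): rejecting gives the target an expected 0.7 × 90 = 63. The acquirer offers 63 and keeps 300 − 63 = 237.
Round 1 (the target proposes): rejecting gives the acquirer an expected 0.7 × 237 = 165.9, so the target offers 165.9, keeping 134.1.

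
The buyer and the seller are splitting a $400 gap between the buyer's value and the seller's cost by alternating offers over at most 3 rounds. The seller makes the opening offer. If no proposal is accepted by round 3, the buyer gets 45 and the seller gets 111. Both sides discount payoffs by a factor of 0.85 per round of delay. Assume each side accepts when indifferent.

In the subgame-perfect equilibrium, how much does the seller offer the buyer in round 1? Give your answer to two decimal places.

Round 3 (the seller proposes): the buyer gets 45 if talks fail, so the seller offers 45 and keeps 355.
Round 2 (the buyer proposes): the seller can get 355 next round, worth 0.85 × 355 = 301.75 now, so the buyer offers 301.75, keeping 98.25.
Round 1 (the seller proposes): the buyer can get 98.25 next round, worth 0.85 × 98.25 = 83.5125 now. The seller offers 83.5125 and keeps 400 − 83.5125 = 316.4875.

83.51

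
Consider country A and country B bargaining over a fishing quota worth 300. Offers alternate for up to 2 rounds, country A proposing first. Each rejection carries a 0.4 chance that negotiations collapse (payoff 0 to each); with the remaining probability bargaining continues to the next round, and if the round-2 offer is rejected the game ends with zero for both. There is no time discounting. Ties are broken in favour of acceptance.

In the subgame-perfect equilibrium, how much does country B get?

Round 2 (country B proposes): country A will accept anything ≥ 0, so country B offers 0 and keeps 300.
Round 1 (country A proposes): rejecting gives country B an expected 0.6 × 300 = 180; country A offers that and keeps 120.

180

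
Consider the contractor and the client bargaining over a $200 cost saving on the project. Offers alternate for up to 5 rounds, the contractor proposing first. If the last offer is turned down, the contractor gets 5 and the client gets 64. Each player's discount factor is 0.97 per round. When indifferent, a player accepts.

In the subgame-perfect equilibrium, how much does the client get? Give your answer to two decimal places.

67.95

Round 5 (the contractor proposes): the client gets 64 if talks fail, so the contractor offers 64 and keeps 136.
Round 4 (the client proposes): the contractor can get 136 next round, worth 0.97 × 136 = 131.92 now, so the client offers 131.92, keeping 68.08.
Round 3 (the contractor proposes): the client can get 68.08 next round, worth 0.97 × 68.08 = 66.0376 now, so the contractor offers 66.0376, keeping 133.9624.
Round 2 (the client proposes): the contractor can get 133.9624 next round, worth 0.97 × 133.9624 = 129.943528 now; the client offers that and keeps 70.056472.
Round 1 (the contractor proposes): the client can get 70.056472 next round, worth 0.97 × 70.056472 = 67.95477784 now, so the contractor offers 67.95477784, keeping 132.04522216.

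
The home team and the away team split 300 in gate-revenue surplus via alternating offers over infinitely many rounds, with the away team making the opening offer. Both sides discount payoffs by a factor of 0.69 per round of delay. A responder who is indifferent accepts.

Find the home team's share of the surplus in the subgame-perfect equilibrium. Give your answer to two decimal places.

122.49

In a stationary SPE each proposer offers the other exactly their discounted continuation value.
If the away team keeps x when proposing and the home team keeps y when proposing, then x = 300 − 0.69y and y = 300 − 0.69x.
Solving: x = 300(1 − 0.69) / (1 − 0.69·0.69) = 93 / 0.5239 ≈ 177.5148.
The home team gets 300 − 177.5148 ≈ 122.4852.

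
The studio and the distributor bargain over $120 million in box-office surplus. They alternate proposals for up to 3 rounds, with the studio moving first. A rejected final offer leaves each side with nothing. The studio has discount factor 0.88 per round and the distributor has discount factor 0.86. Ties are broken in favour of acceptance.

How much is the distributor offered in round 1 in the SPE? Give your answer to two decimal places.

12.38

Round 3 (the studio proposes): rejection yields 0 for the distributor; the studio offers 0 and keeps 120.
Round 2 (the distributor proposes): the studio can get 120 next round, worth 0.88 × 120 = 105.6 now; the distributor offers that and keeps 14.4.
Round 1 (the studio proposes): the distributor can get 14.4 next round, worth 0.86 × 14.4 = 12.384 now, so the studio offers 12.384, keeping 107.616.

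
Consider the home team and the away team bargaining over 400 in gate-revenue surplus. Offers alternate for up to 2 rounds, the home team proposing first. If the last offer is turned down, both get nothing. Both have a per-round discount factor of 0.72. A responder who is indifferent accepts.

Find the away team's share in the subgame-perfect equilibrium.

Round 2 (the away team proposes): rejection yields 0 for the home team; the away team offers 0 and keeps 400.
Round 1 (the home team proposes): the away team can get 400 next round, worth 0.72 × 400 = 288 now. The home team offers 288 and keeps 400 − 288 = 112.

288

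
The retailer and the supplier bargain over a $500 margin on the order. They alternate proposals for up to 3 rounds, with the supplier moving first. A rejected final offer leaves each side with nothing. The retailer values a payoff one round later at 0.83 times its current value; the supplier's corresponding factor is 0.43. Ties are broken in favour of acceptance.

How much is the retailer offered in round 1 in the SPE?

By backward induction:
Round 3 (the supplier proposes): rejection yields 0 for the retailer; the supplier offers 0 and keeps 500.
Round 2 (the retailer proposes): the supplier can get 500 next round, worth 0.43 × 500 = 215 now, so the retailer offers 215, keeping 285.
Round 1 (the supplier proposes): the retailer can get 285 next round, worth 0.83 × 285 = 236.55 now, so the supplier offers 236.55, keeping 263.45.

236.55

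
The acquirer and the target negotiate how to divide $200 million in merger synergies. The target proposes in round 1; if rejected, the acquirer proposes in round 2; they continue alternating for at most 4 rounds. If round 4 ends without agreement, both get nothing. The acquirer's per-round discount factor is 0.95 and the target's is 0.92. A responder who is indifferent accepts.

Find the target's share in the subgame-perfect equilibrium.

18.74

Round 4 (the acquirer proposes): the target will accept anything ≥ 0, so the acquirer offers 0 and keeps 200.
Round 3 (the target proposes): the acquirer can get 200 next round, worth 0.95 × 200 = 190 now; the target offers that and keeps 10.
Round 2 (the acquirer proposes): the target can get 10 next round, worth 0.92 × 10 = 9.2 now. The acquirer offers 9.2 and keeps 200 − 9.2 = 190.8.
Round 1 (the target proposes): the acquirer can get 190.8 next round, worth 0.95 × 190.8 = 181.26 now. The target offers 181.26 and keeps 200 − 181.26 = 18.74.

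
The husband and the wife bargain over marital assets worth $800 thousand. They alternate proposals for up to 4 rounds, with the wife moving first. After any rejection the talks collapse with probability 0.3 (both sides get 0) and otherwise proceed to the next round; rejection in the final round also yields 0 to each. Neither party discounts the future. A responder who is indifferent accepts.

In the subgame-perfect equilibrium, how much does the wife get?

By backward induction:
Round 4 (the husband proposes): rejection yields 0 for the wife; the husband offers 0 and keeps 800.
Round 3 (the wife proposes): rejecting gives the husband an expected 0.7 × 800 = 560. The wife offers 560 and keeps 800 − 560 = 240.
Round 2 (the husband proposes): rejecting gives the wife an expected 0.7 × 240 = 168; the husband offers that and keeps 632.
Round 1 (the wife proposes): rejecting gives the husband an expected 0.7 × 632 = 442.4. The wife offers 442.4 and keeps 800 − 442.4 = 357.6.

357.6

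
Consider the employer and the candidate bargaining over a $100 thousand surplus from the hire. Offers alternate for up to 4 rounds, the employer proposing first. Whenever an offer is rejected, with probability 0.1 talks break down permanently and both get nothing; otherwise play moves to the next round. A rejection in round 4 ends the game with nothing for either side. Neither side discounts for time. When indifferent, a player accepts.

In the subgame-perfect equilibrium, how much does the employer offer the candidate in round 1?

81.9

Round 4 (the candidate proposes): the employer will accept anything ≥ 0, so the candidate offers 0 and keeps 100.
Round 3 (the employer proposes): rejecting gives the candidate an expected 0.9 × 100 = 90; the employer offers that and keeps 10.
Round 2 (the candidate proposes): rejecting gives the employer an expected 0.9 × 10 = 9; the candidate offers that and keeps 91.
Round 1 (the employer proposes): rejecting gives the candidate an expected 0.9 × 91 = 81.9, so the employer offers 81.9, keeping 18.1.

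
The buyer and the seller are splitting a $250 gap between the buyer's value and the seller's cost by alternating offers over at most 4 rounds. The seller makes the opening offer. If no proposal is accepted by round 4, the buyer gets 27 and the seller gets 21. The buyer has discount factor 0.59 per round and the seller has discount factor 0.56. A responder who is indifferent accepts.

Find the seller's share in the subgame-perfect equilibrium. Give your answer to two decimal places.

140.46

By backward induction:
Round 4 (the buyer proposes): the seller gets 21 if talks fail, so the buyer offers 21 and keeps 229.
Round 3 (the seller proposes): the buyer can get 229 next round, worth 0.59 × 229 = 135.11 now; the seller offers that and keeps 114.89.
Round 2 (the buyer proposes): the seller can get 114.89 next round, worth 0.56 × 114.89 = 64.3384 now, so the buyer offers 64.3384, keeping 185.6616.
Round 1 (the seller proposes): the buyer can get 185.6616 next round, worth 0.59 × 185.6616 = 109.540344 now. The seller offers 109.540344 and keeps 250 − 109.540344 = 140.459656.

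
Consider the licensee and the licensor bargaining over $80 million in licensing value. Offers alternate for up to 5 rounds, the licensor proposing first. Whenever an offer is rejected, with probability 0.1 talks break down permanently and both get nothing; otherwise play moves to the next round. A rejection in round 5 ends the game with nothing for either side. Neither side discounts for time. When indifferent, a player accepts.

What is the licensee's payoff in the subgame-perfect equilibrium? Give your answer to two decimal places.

Round 5 (the licensor proposes): rejection yields 0 for the licensee; the licensor offers 0 and keeps 80.
Round 4 (the licensee proposes): rejecting gives the licensor an expected 0.9 × 80 = 72. The licensee offers 72 and keeps 80 − 72 = 8.
Round 3 (the licensor proposes): rejecting gives the licensee an expected 0.9 × 8 = 7.2; the licensor offers that and keeps 72.8.
Round 2 (the licensee proposes): rejecting gives the licensor an expected 0.9 × 72.8 = 65.52; the licensee offers that and keeps 14.48.
Round 1 (the licensor proposes): rejecting gives the licensee an expected 0.9 × 14.48 = 13.032. The licensor offers 13.032 and keeps 80 − 13.032 = 66.968.

13.03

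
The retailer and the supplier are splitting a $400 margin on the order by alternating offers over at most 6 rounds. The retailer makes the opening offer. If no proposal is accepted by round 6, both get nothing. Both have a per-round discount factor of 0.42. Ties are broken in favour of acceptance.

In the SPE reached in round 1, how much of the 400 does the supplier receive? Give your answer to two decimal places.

119.86

Round 6 (the supplier proposes): rejection yields 0 for the retailer; the supplier offers 0 and keeps 400.
Round 5 (the retailer proposes): the supplier can get 400 next round, worth 0.42 × 400 = 168 now, so the retailer offers 168, keeping 232.
Round 4 (the supplier proposes): the retailer can get 232 next round, worth 0.42 × 232 = 97.44 now, so the supplier offers 97.44, keeping 302.56.
Round 3 (the retailer proposes): the supplier can get 302.56 next round, worth 0.42 × 302.56 = 127.0752 now, so the retailer offers 127.0752, keeping 272.9248.
Round 2 (the supplier proposes): the retailer can get 272.9248 next round, worth 0.42 × 272.9248 = 114.628416 now. The supplier offers 114.628416 and keeps 400 − 114.628416 = 285.371584.
Round 1 (the retailer proposes): the supplier can get 285.371584 next round, worth 0.42 × 285.371584 = 119.85606528 now. The retailer offers 119.85606528 and keeps 400 − 119.85606528 = 280.14393472.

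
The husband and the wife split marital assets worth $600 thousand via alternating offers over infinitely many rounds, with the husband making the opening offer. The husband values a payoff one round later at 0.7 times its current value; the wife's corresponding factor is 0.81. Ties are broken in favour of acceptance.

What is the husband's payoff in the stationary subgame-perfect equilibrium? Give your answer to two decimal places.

In a stationary SPE each proposer offers the other exactly their discounted continuation value.
If the husband keeps x when proposing and the wife keeps y when proposing, then x = 600 − 0.81y and y = 600 − 0.7x.
Solving: x = 600(1 − 0.81) / (1 − 0.7·0.81) = 114 / 0.433 ≈ 263.2794.
The wife gets 600 − 263.2794 ≈ 336.7206.

263.28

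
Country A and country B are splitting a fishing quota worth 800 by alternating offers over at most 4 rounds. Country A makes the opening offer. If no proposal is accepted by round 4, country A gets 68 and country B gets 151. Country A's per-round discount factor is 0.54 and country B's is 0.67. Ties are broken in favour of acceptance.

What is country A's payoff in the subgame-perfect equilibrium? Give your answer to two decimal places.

376.00

By backward induction:
Round 4 (country B proposes): country A gets 68 if talks fail, so country B offers 68 and keeps 732.
Round 3 (country A proposes): country B can get 732 next round, worth 0.67 × 732 = 490.44 now. Country A offers 490.44 and keeps 800 − 490.44 = 309.56.
Round 2 (country B proposes): country A can get 309.56 next round, worth 0.54 × 309.56 = 167.1624 now; country B offers that and keeps 632.8376.
Round 1 (country A proposes): country B can get 632.8376 next round, worth 0.67 × 632.8376 = 424.001192 now. Country A offers 424.001192 and keeps 800 − 424.001192 = 375.998808.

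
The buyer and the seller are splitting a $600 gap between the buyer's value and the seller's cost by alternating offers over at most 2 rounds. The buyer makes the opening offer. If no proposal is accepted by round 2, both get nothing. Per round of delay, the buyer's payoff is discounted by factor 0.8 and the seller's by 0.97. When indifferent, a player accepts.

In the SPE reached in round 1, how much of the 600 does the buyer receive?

Work backward from the last round.
Round 2 (the seller proposes): rejection yields 0 for the buyer; the seller offers 0 and keeps 600.
Round 1 (the buyer proposes): the seller can get 600 next round, worth 0.97 × 600 = 582 now. The buyer offers 582 and keeps 600 − 582 = 18.

18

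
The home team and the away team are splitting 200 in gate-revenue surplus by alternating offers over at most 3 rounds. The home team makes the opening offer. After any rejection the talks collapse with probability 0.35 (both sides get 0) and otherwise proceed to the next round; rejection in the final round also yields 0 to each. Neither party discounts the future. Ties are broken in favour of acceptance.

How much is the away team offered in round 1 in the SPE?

45.5

Round 3 (the home team proposes): rejection yields 0 for the away team; the home team offers 0 and keeps 200.
Round 2 (the away team proposes): rejecting gives the home team an expected 0.65 × 200 = 130; the away team offers that and keeps 70.
Round 1 (the home team proposes): rejecting gives the away team an expected 0.65 × 70 = 45.5, so the home team offers 45.5, keeping 154.5.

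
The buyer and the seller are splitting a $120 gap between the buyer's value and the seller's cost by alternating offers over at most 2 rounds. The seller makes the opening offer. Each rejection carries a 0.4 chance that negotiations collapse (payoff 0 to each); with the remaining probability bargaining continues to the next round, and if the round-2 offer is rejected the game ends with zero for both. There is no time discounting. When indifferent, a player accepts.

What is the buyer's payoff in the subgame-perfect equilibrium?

72

By backward induction:
Round 2 (the buyer proposes): rejection yields 0 for the seller; the buyer offers 0 and keeps 120.
Round 1 (the seller proposes): rejecting gives the buyer an expected 0.6 × 120 = 72. The seller offers 72 and keeps 120 − 72 = 48.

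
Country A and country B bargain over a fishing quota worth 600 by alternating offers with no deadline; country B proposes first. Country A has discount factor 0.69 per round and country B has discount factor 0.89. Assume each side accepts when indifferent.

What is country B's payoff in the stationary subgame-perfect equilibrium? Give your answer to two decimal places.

481.99

In a stationary SPE each proposer offers the other exactly their discounted continuation value.
If country B keeps x when proposing and country A keeps y when proposing, then x = 600 − 0.69y and y = 600 − 0.89x.
Solving: x = 600(1 − 0.69) / (1 − 0.89·0.69) = 186 / 0.3859 ≈ 481.9902.
Country A gets 600 − 481.9902 ≈ 118.0098.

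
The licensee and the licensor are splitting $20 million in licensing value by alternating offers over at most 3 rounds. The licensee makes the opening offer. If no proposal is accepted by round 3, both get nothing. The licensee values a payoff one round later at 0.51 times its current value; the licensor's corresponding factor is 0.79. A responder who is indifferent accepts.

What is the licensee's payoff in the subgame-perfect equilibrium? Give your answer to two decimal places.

Work backward from the last round.
Round 3 (the licensee proposes): the licensor will accept anything ≥ 0, so the licensee offers 0 and keeps 20.
Round 2 (the licensor proposes): the licensee can get 20 next round, worth 0.51 × 20 = 10.2 now, so the licensor offers 10.2, keeping 9.8.
Round 1 (the licensee proposes): the licensor can get 9.8 next round, worth 0.79 × 9.8 = 7.742 now. The licensee offers 7.742 and keeps 20 − 7.742 = 12.258.

12.26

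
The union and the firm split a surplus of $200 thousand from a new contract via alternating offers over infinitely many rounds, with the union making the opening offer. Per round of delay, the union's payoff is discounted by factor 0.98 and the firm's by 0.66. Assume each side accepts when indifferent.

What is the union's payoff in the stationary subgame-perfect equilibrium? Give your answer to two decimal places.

192.53

Let x be the union's share when the union proposes and y be the firm's share when the firm proposes.
The firm accepts iff offered ≥ 0.66·y, so x = 200 − 0.66y. Symmetrically y = 200 − 0.98x.
Substituting: x = 200 − 0.66(200 − 0.98x), giving x(1 − 0.98·0.66) = 200(1 − 0.66).
So x = 200 × 0.34 / 0.3532 ≈ 192.5255, and the firm receives 200 − x ≈ 7.4745.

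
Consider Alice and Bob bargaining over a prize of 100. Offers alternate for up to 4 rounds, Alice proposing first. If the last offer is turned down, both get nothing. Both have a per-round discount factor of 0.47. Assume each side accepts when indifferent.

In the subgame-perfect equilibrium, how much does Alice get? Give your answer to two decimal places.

Work backward from the last round.
Round 4 (Bob proposes): rejection yields 0 for Alice; Bob offers 0 and keeps 100.
Round 3 (Alice proposes): Bob can get 100 next round, worth 0.47 × 100 = 47 now; Alice offers that and keeps 53.
Round 2 (Bob proposes): Alice can get 53 next round, worth 0.47 × 53 = 24.91 now; Bob offers that and keeps 75.09.
Round 1 (Alice proposes): Bob can get 75.09 next round, worth 0.47 × 75.09 = 35.2923 now, so Alice offers 35.2923, keeping 64.7077.

64.71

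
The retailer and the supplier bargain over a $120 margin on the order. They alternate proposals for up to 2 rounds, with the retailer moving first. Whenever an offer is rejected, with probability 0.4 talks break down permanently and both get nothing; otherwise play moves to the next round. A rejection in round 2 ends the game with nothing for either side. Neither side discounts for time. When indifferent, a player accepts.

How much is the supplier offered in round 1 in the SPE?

By backward induction:
Round 2 (the supplier proposes): the retailer will accept anything ≥ 0, so the supplier offers 0 and keeps 120.
Round 1 (the retailer proposes): rejecting gives the supplier an expected 0.6 × 120 = 72; the retailer offers that and keeps 48.

72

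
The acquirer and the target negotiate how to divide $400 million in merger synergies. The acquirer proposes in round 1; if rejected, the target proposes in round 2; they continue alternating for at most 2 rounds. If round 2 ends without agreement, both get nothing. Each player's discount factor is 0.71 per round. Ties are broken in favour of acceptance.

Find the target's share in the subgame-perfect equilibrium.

284

Round 2 (the target proposes): rejection yields 0 for the acquirer; the target offers 0 and keeps 400.
Round 1 (the acquirer proposes): the target can get 400 next round, worth 0.71 × 400 = 284 now; the acquirer offers that and keeps 116.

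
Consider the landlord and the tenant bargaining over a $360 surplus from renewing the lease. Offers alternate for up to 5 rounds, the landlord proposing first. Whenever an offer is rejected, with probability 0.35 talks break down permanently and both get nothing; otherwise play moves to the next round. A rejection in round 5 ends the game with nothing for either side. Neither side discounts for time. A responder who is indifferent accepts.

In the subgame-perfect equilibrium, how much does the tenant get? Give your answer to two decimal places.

116.50

By backward induction:
Round 5 (the landlord proposes): rejection yields 0 for the tenant; the landlord offers 0 and keeps 360.
Round 4 (the tenant proposes): rejecting gives the landlord an expected 0.65 × 360 = 234; the tenant offers that and keeps 126.
Round 3 (the landlord proposes): rejecting gives the tenant an expected 0.65 × 126 = 81.9; the landlord offers that and keeps 278.1.
Round 2 (the tenant proposes): rejecting gives the landlord an expected 0.65 × 278.1 = 180.765, so the tenant offers 180.765, keeping 179.235.
Round 1 (the landlord proposes): rejecting gives the tenant an expected 0.65 × 179.235 = 116.50275; the landlord offers that and keeps 243.49725.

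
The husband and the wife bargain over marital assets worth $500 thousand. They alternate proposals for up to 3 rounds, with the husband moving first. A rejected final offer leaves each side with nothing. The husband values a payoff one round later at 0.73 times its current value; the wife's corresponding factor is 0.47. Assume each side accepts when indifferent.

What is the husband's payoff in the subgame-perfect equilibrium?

Round 3 (the husband proposes): rejection yields 0 for the wife; the husband offers 0 and keeps 500.
Round 2 (the wife proposes): the husband can get 500 next round, worth 0.73 × 500 = 365 now, so the wife offers 365, keeping 135.
Round 1 (the husband proposes): the wife can get 135 next round, worth 0.47 × 135 = 63.45 now; the husband offers that and keeps 436.55.

436.55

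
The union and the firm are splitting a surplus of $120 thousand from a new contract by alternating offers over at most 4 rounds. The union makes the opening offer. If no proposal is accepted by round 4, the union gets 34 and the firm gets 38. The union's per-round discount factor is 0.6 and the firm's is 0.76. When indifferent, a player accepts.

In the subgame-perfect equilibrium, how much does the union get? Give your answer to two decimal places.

Round 4 (the firm proposes): the union gets 34 if talks fail, so the firm offers 34 and keeps 86.
Round 3 (the union proposes): the firm can get 86 next round, worth 0.76 × 86 = 65.36 now. The union offers 65.36 and keeps 120 − 65.36 = 54.64.
Round 2 (the firm proposes): the union can get 54.64 next round, worth 0.6 × 54.64 = 32.784 now, so the firm offers 32.784, keeping 87.216.
Round 1 (the union proposes): the firm can get 87.216 next round, worth 0.76 × 87.216 = 66.28416 now. The union offers 66.28416 and keeps 120 − 66.28416 = 53.71584.

53.72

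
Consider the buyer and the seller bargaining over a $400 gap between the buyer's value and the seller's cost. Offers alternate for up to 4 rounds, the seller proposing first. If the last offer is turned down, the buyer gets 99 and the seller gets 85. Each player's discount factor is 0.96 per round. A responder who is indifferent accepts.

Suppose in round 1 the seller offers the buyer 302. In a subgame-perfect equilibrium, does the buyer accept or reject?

Accept

Work out the buyer's continuation value if the offer is rejected.
Round 4 (the buyer proposes): the seller gets 85 if talks fail, so the buyer offers 85 and keeps 315.
Round 3 (the seller proposes): the buyer can get 315 next round, worth 0.96 × 315 = 302.4 now, so the seller offers 302.4, keeping 97.6.
Round 2 (the buyer proposes): the seller can get 97.6 next round, worth 0.96 × 97.6 = 93.696 now; the buyer offers that and keeps 306.304.
So by rejecting in round 1, the buyer gets 306.304 next round, worth 0.96 × 306.304 = 294.05184 now.
Offer 302 ≥ 294.05184, so the buyer accepts.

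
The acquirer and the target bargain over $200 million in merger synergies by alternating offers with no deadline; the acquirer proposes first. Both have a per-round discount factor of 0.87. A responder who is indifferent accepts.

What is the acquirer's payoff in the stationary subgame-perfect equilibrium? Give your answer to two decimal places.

In a stationary SPE each proposer offers the other exactly their discounted continuation value.
If the acquirer keeps x when proposing and the target keeps y when proposing, then x = 200 − 0.87y and y = 200 − 0.87x.
Solving: x = 200(1 − 0.87) / (1 − 0.87·0.87) = 26 / 0.2431 ≈ 106.9519.
The target gets 200 − 106.9519 ≈ 93.0481.

106.95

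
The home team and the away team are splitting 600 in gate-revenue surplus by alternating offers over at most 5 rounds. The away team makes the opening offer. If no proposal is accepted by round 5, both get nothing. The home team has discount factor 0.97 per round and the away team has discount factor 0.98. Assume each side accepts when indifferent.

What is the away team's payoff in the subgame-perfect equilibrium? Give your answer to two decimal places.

577.30

Round 5 (the away team proposes): the home team will accept anything ≥ 0, so the away team offers 0 and keeps 600.
Round 4 (the home team proposes): the away team can get 600 next round, worth 0.98 × 600 = 588 now, so the home team offers 588, keeping 12.
Round 3 (the away team proposes): the home team can get 12 next round, worth 0.97 × 12 = 11.64 now; the away team offers that and keeps 588.36.
Round 2 (the home team proposes): the away team can get 588.36 next round, worth 0.98 × 588.36 = 576.5928 now; the home team offers that and keeps 23.4072.
Round 1 (the away team proposes): the home team can get 23.4072 next round, worth 0.97 × 23.4072 = 22.704984 now, so the away team offers 22.704984, keeping 577.295016.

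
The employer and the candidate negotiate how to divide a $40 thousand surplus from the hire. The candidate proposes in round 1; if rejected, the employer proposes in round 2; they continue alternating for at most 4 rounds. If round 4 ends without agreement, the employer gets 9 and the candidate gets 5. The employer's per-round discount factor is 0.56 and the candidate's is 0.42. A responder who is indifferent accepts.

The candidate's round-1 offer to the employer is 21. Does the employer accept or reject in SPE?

Round 4 (the employer proposes): the candidate gets 5 if talks fail, so the employer offers 5 and keeps 35.
Round 3 (the candidate proposes): the employer can get 35 next round, worth 0.56 × 35 = 19.6 now; the candidate offers that and keeps 20.4.
Round 2 (the employer proposes): the candidate can get 20.4 next round, worth 0.42 × 20.4 = 8.568 now, so the employer offers 8.568, keeping 31.432.
So by rejecting in round 1, the employer gets 31.432 next round, worth 0.56 × 31.432 = 17.60192 now.
Offer 21 ≥ 17.60192, so the employer accepts.

Accept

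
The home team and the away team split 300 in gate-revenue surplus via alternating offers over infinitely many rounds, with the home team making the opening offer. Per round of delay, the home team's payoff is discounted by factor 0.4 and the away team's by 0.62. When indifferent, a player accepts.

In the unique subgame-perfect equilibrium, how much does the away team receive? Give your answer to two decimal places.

When the home team proposes, the away team accepts any offer worth at least 0.62 times what the away team would get by proposing next round; and vice versa.
This gives x = 300 − 0.62y and y = 300 − 0.4x, where x and y are each side's share when it proposes.
Hence (1 − 0.62·0.4)x = 300(1 − 0.62), i.e. 0.752·x = 114.
x ≈ 151.5957; the away team's share is 300 − x ≈ 148.4043.

148.40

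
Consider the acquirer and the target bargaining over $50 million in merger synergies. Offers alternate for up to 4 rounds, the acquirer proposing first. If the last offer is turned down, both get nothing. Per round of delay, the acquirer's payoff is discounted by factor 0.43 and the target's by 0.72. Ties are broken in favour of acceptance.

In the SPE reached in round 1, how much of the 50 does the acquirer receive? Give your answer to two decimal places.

18.33

Round 4 (the target proposes): the acquirer will accept anything ≥ 0, so the target offers 0 and keeps 50.
Round 3 (the acquirer proposes): the target can get 50 next round, worth 0.72 × 50 = 36 now. The acquirer offers 36 and keeps 50 − 36 = 14.
Round 2 (the target proposes): the acquirer can get 14 next round, worth 0.43 × 14 = 6.02 now; the target offers that and keeps 43.98.
Round 1 (the acquirer proposes): the target can get 43.98 next round, worth 0.72 × 43.98 = 31.6656 now, so the acquirer offers 31.6656, keeping 18.3344.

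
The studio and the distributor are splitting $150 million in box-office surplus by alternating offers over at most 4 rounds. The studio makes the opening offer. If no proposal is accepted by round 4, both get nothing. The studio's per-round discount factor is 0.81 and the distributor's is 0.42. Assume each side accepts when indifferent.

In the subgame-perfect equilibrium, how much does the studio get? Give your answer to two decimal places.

Round 4 (the distributor proposes): the studio will accept anything ≥ 0, so the distributor offers 0 and keeps 150.
Round 3 (the studio proposes): the distributor can get 150 next round, worth 0.42 × 150 = 63 now. The studio offers 63 and keeps 150 − 63 = 87.
Round 2 (the distributor proposes): the studio can get 87 next round, worth 0.81 × 87 = 70.47 now. The distributor offers 70.47 and keeps 150 − 70.47 = 79.53.
Round 1 (the studio proposes): the distributor can get 79.53 next round, worth 0.42 × 79.53 = 33.4026 now; the studio offers that and keeps 116.5974.

116.60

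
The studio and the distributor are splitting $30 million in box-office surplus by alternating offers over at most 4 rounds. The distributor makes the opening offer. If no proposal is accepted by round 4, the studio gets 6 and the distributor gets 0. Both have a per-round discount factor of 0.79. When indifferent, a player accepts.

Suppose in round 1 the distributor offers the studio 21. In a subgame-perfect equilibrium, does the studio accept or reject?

Accept

Round 4 (the studio proposes): rejection yields 0 for the distributor; the studio offers 0 and keeps 30.
Round 3 (the distributor proposes): the studio can get 30 next round, worth 0.79 × 30 = 23.7 now. The distributor offers 23.7 and keeps 30 − 23.7 = 6.3.
Round 2 (the studio proposes): the distributor can get 6.3 next round, worth 0.79 × 6.3 = 4.977 now. The studio offers 4.977 and keeps 30 − 4.977 = 25.023.
So by rejecting in round 1, the studio gets 25.023 next round, worth 0.79 × 25.023 = 19.76817 now.
Offer 21 ≥ 19.76817, so the studio accepts.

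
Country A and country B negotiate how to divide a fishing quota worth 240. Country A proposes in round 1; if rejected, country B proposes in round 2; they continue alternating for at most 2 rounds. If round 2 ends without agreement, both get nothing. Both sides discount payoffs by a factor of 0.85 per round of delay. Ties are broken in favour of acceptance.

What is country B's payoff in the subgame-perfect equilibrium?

204

Round 2 (country B proposes): country A will accept anything ≥ 0, so country B offers 0 and keeps 240.
Round 1 (country A proposes): country B can get 240 next round, worth 0.85 × 240 = 204 now; country A offers that and keeps 36.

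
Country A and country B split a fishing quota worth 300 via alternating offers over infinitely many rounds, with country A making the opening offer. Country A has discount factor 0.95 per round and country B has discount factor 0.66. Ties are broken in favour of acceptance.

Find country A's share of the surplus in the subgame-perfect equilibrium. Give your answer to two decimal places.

273.46

Let x be country A's share when country A proposes and y be country B's share when country B proposes.
Country B accepts iff offered ≥ 0.66·y, so x = 300 − 0.66y. Symmetrically y = 300 − 0.95x.
Substituting: x = 300 − 0.66(300 − 0.95x), giving x(1 − 0.95·0.66) = 300(1 − 0.66).
So x = 300 × 0.34 / 0.373 ≈ 273.4584, and country B receives 300 − x ≈ 26.5416.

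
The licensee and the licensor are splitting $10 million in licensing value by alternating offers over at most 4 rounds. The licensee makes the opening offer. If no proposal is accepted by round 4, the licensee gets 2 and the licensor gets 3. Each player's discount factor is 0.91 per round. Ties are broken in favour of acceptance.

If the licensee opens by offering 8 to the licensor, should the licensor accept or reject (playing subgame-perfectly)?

Accept

Work out the licensor's continuation value if the offer is rejected.
Round 4 (the licensor proposes): the licensee gets 2 if talks fail, so the licensor offers 2 and keeps 8.
Round 3 (the licensee proposes): the licensor can get 8 next round, worth 0.91 × 8 = 7.28 now, so the licensee offers 7.28, keeping 2.72.
Round 2 (the licensor proposes): the licensee can get 2.72 next round, worth 0.91 × 2.72 = 2.4752 now; the licensor offers that and keeps 7.5248.
So by rejecting in round 1, the licensor gets 7.5248 next round, worth 0.91 × 7.5248 = 6.847568 now.
Offer 8 ≥ 6.847568, so the licensor accepts.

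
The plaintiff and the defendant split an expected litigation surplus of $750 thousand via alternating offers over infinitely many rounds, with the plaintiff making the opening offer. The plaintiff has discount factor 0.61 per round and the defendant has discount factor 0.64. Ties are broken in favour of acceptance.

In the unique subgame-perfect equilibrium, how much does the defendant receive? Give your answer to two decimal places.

307.09

In a stationary SPE each proposer offers the other exactly their discounted continuation value.
If the plaintiff keeps x when proposing and the defendant keeps y when proposing, then x = 750 − 0.64y and y = 750 − 0.61x.
Solving: x = 750(1 − 0.64) / (1 − 0.61·0.64) = 270 / 0.6096 ≈ 442.9134.
The defendant gets 750 − 442.9134 ≈ 307.0866.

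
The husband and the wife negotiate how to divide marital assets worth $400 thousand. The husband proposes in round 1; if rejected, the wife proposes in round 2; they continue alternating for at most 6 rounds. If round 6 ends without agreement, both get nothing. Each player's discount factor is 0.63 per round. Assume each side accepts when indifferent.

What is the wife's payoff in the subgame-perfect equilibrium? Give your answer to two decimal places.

169.94

Work backward from the last round.
Round 6 (the wife proposes): rejection yields 0 for the husband; the wife offers 0 and keeps 400.
Round 5 (the husband proposes): the wife can get 400 next round, worth 0.63 × 400 = 252 now; the husband offers that and keeps 148.
Round 4 (the wife proposes): the husband can get 148 next round, worth 0.63 × 148 = 93.24 now. The wife offers 93.24 and keeps 400 − 93.24 = 306.76.
Round 3 (the husband proposes): the wife can get 306.76 next round, worth 0.63 × 306.76 = 193.2588 now, so the husband offers 193.2588, keeping 206.7412.
Round 2 (the wife proposes): the husband can get 206.7412 next round, worth 0.63 × 206.7412 = 130.246956 now. The wife offers 130.246956 and keeps 400 − 130.246956 = 269.753044.
Round 1 (the husband proposes): the wife can get 269.753044 next round, worth 0.63 × 269.753044 = 169.94441772 now. The husband offers 169.94441772 and keeps 400 − 169.94441772 = 230.05558228.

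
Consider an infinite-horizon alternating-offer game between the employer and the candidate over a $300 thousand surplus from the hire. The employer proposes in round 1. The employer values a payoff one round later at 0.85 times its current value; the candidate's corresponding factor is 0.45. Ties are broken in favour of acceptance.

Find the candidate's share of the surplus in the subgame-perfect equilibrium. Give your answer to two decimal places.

32.79

In a stationary SPE each proposer offers the other exactly their discounted continuation value.
If the employer keeps x when proposing and the candidate keeps y when proposing, then x = 300 − 0.45y and y = 300 − 0.85x.
Solving: x = 300(1 − 0.45) / (1 − 0.85·0.45) = 165 / 0.6175 ≈ 267.2065.
The candidate gets 300 − 267.2065 ≈ 32.7935.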